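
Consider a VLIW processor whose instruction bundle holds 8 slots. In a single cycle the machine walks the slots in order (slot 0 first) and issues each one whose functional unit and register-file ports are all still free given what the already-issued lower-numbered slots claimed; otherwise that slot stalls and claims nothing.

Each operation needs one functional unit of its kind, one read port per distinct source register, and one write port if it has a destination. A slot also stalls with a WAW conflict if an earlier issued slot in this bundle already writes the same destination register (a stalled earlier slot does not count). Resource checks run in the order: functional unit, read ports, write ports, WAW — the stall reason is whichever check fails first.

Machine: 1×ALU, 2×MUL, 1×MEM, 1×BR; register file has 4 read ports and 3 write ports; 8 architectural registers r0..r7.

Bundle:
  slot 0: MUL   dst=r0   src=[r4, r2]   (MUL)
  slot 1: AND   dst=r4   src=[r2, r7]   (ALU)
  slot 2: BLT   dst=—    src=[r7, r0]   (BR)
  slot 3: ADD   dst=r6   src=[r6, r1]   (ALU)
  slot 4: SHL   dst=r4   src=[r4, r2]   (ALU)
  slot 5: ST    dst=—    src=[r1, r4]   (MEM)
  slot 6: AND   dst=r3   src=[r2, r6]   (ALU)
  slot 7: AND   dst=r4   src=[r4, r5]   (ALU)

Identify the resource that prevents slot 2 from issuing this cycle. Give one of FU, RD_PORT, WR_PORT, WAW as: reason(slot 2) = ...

[0] MUL needs rd=2 wr=1: ok; after: ALU=1 MUL=1 MEM=1 BR=1, R=2, W=2
[1] ALU needs rd=2 wr=1: ok; after: ALU=0 MUL=1 MEM=1 BR=1, R=0, W=1
[2] BR needs rd=2 wr=0: RD_PORT; after: ALU=0 MUL=1 MEM=1 BR=1, R=0, W=1
[3] ALU needs rd=2 wr=1: FU; after: ALU=0 MUL=1 MEM=1 BR=1, R=0, W=1
[4] ALU needs rd=2 wr=1: FU; after: ALU=0 MUL=1 MEM=1 BR=1, R=0, W=1
[5] MEM needs rd=2 wr=0: RD_PORT; after: ALU=0 MUL=1 MEM=1 BR=1, R=0, W=1
[6] ALU needs rd=2 wr=1: FU; after: ALU=0 MUL=1 MEM=1 BR=1, R=0, W=1
[7] ALU needs rd=2 wr=1: FU; after: ALU=0 MUL=1 MEM=1 BR=1, R=0, W=1

reason(slot 2) = RD_PORT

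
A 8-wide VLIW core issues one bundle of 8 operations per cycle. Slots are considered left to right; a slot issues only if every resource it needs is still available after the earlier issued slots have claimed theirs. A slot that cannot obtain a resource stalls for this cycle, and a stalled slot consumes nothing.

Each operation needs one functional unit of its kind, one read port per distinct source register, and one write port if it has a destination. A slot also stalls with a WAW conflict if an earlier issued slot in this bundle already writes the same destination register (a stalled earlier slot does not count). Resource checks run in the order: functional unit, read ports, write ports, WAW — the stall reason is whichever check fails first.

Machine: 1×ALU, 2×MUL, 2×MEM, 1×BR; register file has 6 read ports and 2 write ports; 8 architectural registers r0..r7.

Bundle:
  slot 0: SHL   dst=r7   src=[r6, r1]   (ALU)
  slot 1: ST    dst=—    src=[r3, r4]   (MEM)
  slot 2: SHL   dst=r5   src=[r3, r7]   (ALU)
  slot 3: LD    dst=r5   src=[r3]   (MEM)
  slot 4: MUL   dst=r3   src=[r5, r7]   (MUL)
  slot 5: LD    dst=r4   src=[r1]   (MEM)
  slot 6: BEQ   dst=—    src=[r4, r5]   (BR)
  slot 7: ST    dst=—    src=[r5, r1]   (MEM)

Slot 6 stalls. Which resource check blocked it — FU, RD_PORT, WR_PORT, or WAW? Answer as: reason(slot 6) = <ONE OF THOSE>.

reason(slot 6) = RD_PORT

slot 0 (ALU): ISSUE — free A0,Mu2,Ld2,B1 rp4 wp1
slot 1 (MEM): ISSUE — free A0,Mu2,Ld1,B1 rp2 wp1
slot 2 (ALU): stall FU — free A0,Mu2,Ld1,B1 rp2 wp1
slot 3 (MEM): ISSUE — free A0,Mu2,Ld0,B1 rp1 wp0
slot 4 (MUL): stall RD_PORT — free A0,Mu2,Ld0,B1 rp1 wp0
slot 5 (MEM): stall FU — free A0,Mu2,Ld0,B1 rp1 wp0
slot 6 (BR): stall RD_PORT — free A0,Mu2,Ld0,B1 rp1 wp0
slot 7 (MEM): stall FU — free A0,Mu2,Ld0,B1 rp1 wp0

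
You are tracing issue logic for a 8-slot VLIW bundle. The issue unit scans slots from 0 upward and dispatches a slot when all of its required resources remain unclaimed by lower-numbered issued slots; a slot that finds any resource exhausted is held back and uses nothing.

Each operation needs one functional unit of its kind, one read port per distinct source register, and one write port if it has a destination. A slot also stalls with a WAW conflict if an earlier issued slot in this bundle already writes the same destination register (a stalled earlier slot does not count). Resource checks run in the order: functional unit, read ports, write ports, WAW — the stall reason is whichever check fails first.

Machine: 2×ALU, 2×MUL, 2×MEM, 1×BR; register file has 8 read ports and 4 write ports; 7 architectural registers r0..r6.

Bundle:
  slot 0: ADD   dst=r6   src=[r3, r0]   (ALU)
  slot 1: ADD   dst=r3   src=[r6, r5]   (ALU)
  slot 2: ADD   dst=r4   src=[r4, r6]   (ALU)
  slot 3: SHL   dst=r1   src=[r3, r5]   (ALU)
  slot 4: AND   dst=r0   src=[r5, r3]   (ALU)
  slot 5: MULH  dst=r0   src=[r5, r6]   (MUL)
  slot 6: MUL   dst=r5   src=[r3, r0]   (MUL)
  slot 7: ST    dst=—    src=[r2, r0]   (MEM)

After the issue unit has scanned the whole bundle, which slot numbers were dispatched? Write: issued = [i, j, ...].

(0) want 1×ALU +2rd +1wr — yes → AL1|MU2|ME2|BR1|rd6|wr3
(1) want 1×ALU +2rd +1wr — yes → AL0|MU2|ME2|BR1|rd4|wr2
(2) want 1×ALU +2rd +1wr — FU → AL0|MU2|ME2|BR1|rd4|wr2
(3) want 1×ALU +2rd +1wr — FU → AL0|MU2|ME2|BR1|rd4|wr2
(4) want 1×ALU +2rd +1wr — FU → AL0|MU2|ME2|BR1|rd4|wr2
(5) want 1×MUL +2rd +1wr — yes → AL0|MU1|ME2|BR1|rd2|wr1
(6) want 1×MUL +2rd +1wr — yes → AL0|MU0|ME2|BR1|rd0|wr0
(7) want 1×MEM +2rd +0wr — RD_PORT → AL0|MU0|ME2|BR1|rd0|wr0

issued = [0, 1, 5, 6]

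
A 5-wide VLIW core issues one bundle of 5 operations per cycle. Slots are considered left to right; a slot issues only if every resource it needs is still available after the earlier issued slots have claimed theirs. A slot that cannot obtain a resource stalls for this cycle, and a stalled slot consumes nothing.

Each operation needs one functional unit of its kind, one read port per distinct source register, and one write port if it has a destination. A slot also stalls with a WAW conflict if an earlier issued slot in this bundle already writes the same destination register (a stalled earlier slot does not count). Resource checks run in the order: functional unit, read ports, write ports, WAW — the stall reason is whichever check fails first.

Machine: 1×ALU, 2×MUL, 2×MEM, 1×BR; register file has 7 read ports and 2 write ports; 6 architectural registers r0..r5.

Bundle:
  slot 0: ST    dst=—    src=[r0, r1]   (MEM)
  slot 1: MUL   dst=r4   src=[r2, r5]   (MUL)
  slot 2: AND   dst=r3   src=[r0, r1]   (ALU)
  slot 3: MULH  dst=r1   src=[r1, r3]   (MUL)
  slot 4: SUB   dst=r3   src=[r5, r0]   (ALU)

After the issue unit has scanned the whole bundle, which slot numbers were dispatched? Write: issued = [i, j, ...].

issued = [0, 1, 2]

(0) want 1×MEM +2rd +0wr — yes → AL1|MU2|ME1|BR1|rd5|wr2
(1) want 1×MUL +2rd +1wr — yes → AL1|MU1|ME1|BR1|rd3|wr1
(2) want 1×ALU +2rd +1wr — yes → AL0|MU1|ME1|BR1|rd1|wr0
(3) want 1×MUL +2rd +1wr — RD_PORT → AL0|MU1|ME1|BR1|rd1|wr0
(4) want 1×ALU +2rd +1wr — FU → AL0|MU1|ME1|BR1|rd1|wr0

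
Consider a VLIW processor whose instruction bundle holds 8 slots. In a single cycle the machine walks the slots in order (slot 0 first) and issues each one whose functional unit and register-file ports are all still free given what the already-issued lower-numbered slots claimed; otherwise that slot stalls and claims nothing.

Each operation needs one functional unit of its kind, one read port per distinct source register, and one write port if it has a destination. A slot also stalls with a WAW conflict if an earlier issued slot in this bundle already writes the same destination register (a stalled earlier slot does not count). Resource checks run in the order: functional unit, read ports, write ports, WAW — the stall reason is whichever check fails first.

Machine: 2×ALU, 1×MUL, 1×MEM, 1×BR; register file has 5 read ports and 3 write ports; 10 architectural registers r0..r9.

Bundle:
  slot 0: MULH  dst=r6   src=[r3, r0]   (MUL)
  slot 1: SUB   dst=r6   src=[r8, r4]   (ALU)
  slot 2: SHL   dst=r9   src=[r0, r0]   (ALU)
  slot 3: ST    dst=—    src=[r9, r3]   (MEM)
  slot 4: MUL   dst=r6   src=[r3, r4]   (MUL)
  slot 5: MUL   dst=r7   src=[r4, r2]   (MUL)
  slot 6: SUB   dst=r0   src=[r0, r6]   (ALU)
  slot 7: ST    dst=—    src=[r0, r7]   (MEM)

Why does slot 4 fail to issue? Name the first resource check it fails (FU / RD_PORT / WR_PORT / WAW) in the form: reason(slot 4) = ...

reason(slot 4) = FU

slot 0 (MUL): ISSUE — free A2,Mu0,Ld1,B1 rp3 wp2
slot 1 (ALU): stall WAW — free A2,Mu0,Ld1,B1 rp3 wp2
slot 2 (ALU): ISSUE — free A1,Mu0,Ld1,B1 rp2 wp1
slot 3 (MEM): ISSUE — free A1,Mu0,Ld0,B1 rp0 wp1
slot 4 (MUL): stall FU — free A1,Mu0,Ld0,B1 rp0 wp1
slot 5 (MUL): stall FU — free A1,Mu0,Ld0,B1 rp0 wp1
slot 6 (ALU): stall RD_PORT — free A1,Mu0,Ld0,B1 rp0 wp1
slot 7 (MEM): stall FU — free A1,Mu0,Ld0,B1 rp0 wp1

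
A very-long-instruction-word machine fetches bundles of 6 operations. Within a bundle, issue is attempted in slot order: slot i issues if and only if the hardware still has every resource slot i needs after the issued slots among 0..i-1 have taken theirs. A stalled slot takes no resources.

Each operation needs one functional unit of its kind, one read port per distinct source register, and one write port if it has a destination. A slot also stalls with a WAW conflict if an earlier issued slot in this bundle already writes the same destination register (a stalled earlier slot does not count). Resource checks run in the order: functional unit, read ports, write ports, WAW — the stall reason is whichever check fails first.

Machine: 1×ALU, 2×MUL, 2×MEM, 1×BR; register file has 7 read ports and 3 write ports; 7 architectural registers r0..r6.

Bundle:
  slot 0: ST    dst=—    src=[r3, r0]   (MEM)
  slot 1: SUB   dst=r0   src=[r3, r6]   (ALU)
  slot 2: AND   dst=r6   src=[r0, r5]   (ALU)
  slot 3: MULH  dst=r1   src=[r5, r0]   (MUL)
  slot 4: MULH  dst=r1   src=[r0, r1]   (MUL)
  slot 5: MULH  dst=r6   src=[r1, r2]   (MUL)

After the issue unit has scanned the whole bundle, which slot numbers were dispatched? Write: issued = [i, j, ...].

issued = [0, 1, 3]

slot 0 (MEM): ISSUE — free A1,Mu2,Ld1,B1 rp5 wp3
slot 1 (ALU): ISSUE — free A0,Mu2,Ld1,B1 rp3 wp2
slot 2 (ALU): stall FU — free A0,Mu2,Ld1,B1 rp3 wp2
slot 3 (MUL): ISSUE — free A0,Mu1,Ld1,B1 rp1 wp1
slot 4 (MUL): stall RD_PORT — free A0,Mu1,Ld1,B1 rp1 wp1
slot 5 (MUL): stall RD_PORT — free A0,Mu1,Ld1,B1 rp1 wp1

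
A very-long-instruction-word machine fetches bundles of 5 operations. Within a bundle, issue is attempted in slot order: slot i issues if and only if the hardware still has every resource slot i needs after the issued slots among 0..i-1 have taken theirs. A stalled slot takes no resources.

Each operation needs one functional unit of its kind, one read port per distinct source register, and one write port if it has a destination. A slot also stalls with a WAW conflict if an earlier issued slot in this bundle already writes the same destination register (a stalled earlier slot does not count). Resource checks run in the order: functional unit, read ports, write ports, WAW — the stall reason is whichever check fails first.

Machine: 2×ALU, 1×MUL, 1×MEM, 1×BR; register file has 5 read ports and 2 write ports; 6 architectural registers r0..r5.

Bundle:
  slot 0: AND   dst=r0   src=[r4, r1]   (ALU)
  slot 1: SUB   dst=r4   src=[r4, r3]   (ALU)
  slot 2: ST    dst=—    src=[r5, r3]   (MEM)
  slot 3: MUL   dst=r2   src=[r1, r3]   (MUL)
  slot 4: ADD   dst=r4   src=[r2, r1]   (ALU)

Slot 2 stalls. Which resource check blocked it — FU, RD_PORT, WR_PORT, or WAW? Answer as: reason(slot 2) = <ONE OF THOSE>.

reason(slot 2) = RD_PORT

(0) want 1×ALU +2rd +1wr — yes → AL1|MU1|ME1|BR1|rd3|wr1
(1) want 1×ALU +2rd +1wr — yes → AL0|MU1|ME1|BR1|rd1|wr0
(2) want 1×MEM +2rd +0wr — RD_PORT → AL0|MU1|ME1|BR1|rd1|wr0
(3) want 1×MUL +2rd +1wr — RD_PORT → AL0|MU1|ME1|BR1|rd1|wr0
(4) want 1×ALU +2rd +1wr — FU → AL0|MU1|ME1|BR1|rd1|wr0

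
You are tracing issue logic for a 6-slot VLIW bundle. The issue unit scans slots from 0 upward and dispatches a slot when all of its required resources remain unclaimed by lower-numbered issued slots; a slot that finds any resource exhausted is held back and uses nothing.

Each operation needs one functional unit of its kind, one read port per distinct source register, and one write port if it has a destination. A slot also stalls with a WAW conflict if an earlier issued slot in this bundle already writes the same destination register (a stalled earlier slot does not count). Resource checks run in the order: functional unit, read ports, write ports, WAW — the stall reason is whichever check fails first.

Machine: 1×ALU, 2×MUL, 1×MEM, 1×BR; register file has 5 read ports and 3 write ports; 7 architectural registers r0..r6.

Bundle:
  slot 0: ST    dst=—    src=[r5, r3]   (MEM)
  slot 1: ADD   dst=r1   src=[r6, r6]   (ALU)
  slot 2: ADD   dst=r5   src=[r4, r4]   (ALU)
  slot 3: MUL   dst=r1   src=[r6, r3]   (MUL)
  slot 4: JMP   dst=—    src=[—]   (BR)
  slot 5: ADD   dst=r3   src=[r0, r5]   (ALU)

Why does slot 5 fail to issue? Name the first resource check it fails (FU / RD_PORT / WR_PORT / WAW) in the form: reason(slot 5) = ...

  0. MEM ⇒ go  {1A/2Mu/0Ld/1B | 3r 3w}
  1. ALU→r1 ⇒ go  {0A/2Mu/0Ld/1B | 2r 2w}
  2. ALU→r5 ⇒ no(FU)  {0A/2Mu/0Ld/1B | 2r 2w}
  3. MUL→r1 ⇒ no(WAW)  {0A/2Mu/0Ld/1B | 2r 2w}
  4. BR ⇒ go  {0A/2Mu/0Ld/0B | 2r 2w}
  5. ALU→r3 ⇒ no(FU)  {0A/2Mu/0Ld/0B | 2r 2w}

reason(slot 5) = FU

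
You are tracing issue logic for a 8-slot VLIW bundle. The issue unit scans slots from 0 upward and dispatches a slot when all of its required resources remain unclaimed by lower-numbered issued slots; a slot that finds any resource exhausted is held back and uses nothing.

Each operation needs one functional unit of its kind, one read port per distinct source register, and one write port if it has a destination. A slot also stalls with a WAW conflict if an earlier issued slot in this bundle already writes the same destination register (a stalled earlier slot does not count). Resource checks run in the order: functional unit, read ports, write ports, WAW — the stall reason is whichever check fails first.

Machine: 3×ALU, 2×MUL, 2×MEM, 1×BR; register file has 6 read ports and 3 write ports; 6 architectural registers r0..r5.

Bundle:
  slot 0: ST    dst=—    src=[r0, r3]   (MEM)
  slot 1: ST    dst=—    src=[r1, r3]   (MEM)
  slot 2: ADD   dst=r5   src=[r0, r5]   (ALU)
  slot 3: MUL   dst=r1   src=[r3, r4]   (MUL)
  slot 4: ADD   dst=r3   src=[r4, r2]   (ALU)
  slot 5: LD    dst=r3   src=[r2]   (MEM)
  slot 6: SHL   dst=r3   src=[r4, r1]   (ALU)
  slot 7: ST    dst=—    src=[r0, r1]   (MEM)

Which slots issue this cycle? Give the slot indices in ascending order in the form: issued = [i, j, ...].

issued = [0, 1, 2]

  0. MEM ⇒ go  {3A/2Mu/1Ld/1B | 4r 3w}
  1. MEM ⇒ go  {3A/2Mu/0Ld/1B | 2r 3w}
  2. ALU→r5 ⇒ go  {2A/2Mu/0Ld/1B | 0r 2w}
  3. MUL→r1 ⇒ no(RD_PORT)  {2A/2Mu/0Ld/1B | 0r 2w}
  4. ALU→r3 ⇒ no(RD_PORT)  {2A/2Mu/0Ld/1B | 0r 2w}
  5. MEM→r3 ⇒ no(FU)  {2A/2Mu/0Ld/1B | 0r 2w}
  6. ALU→r3 ⇒ no(RD_PORT)  {2A/2Mu/0Ld/1B | 0r 2w}
  7. MEM ⇒ no(FU)  {2A/2Mu/0Ld/1B | 0r 2w}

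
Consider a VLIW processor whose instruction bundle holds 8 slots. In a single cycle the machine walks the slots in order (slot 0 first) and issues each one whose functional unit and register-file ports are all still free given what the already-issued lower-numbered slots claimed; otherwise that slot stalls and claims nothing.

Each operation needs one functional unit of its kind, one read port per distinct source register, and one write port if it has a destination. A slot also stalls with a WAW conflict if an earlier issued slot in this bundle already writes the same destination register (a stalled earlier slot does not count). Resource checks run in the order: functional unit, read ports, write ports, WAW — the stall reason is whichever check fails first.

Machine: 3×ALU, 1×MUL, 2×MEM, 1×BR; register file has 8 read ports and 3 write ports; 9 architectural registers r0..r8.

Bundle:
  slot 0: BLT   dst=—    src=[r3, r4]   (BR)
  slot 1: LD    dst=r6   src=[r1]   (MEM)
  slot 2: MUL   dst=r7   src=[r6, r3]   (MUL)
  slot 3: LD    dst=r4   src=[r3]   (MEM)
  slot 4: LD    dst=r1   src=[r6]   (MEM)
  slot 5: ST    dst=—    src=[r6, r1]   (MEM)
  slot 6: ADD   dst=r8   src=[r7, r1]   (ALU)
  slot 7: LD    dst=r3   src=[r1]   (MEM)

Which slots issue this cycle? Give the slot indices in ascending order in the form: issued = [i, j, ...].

issued = [0, 1, 2, 3]

#0 BR src=r3,r4 dispatched  <A:3 Mu:1 Ld:2 B:0 rd:6 wr:3>
#1 MEM src=r1 dispatched  <A:3 Mu:1 Ld:1 B:0 rd:5 wr:2>
#2 MUL src=r6,r3 dispatched  <A:3 Mu:0 Ld:1 B:0 rd:3 wr:1>
#3 MEM src=r3 dispatched  <A:3 Mu:0 Ld:0 B:0 rd:2 wr:0>
#4 MEM src=r6 held:FU  <A:3 Mu:0 Ld:0 B:0 rd:2 wr:0>
#5 MEM src=r6,r1 held:FU  <A:3 Mu:0 Ld:0 B:0 rd:2 wr:0>
#6 ALU src=r7,r1 held:WR_PORT  <A:3 Mu:0 Ld:0 B:0 rd:2 wr:0>
#7 MEM src=r1 held:FU  <A:3 Mu:0 Ld:0 B:0 rd:2 wr:0>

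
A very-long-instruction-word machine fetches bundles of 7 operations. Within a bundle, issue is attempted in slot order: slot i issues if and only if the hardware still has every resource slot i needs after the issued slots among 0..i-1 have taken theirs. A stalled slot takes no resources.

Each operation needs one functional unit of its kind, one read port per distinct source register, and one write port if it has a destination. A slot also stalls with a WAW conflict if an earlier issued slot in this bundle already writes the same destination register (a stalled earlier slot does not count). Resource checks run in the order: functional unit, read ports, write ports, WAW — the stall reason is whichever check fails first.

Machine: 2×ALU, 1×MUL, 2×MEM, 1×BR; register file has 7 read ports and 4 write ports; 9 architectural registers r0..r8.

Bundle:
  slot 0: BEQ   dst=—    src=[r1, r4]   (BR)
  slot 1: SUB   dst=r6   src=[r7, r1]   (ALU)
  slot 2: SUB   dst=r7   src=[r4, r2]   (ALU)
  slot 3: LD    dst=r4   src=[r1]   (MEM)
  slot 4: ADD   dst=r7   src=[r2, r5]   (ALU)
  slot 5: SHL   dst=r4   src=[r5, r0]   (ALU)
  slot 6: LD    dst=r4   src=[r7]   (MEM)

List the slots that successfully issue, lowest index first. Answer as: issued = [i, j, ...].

[0] BR needs rd=2 wr=0: ok; after: ALU=2 MUL=1 MEM=2 BR=0, R=5, W=4
[1] ALU needs rd=2 wr=1: ok; after: ALU=1 MUL=1 MEM=2 BR=0, R=3, W=3
[2] ALU needs rd=2 wr=1: ok; after: ALU=0 MUL=1 MEM=2 BR=0, R=1, W=2
[3] MEM needs rd=1 wr=1: ok; after: ALU=0 MUL=1 MEM=1 BR=0, R=0, W=1
[4] ALU needs rd=2 wr=1: FU; after: ALU=0 MUL=1 MEM=1 BR=0, R=0, W=1
[5] ALU needs rd=2 wr=1: FU; after: ALU=0 MUL=1 MEM=1 BR=0, R=0, W=1
[6] MEM needs rd=1 wr=1: RD_PORT; after: ALU=0 MUL=1 MEM=1 BR=0, R=0, W=1

issued = [0, 1, 2, 3]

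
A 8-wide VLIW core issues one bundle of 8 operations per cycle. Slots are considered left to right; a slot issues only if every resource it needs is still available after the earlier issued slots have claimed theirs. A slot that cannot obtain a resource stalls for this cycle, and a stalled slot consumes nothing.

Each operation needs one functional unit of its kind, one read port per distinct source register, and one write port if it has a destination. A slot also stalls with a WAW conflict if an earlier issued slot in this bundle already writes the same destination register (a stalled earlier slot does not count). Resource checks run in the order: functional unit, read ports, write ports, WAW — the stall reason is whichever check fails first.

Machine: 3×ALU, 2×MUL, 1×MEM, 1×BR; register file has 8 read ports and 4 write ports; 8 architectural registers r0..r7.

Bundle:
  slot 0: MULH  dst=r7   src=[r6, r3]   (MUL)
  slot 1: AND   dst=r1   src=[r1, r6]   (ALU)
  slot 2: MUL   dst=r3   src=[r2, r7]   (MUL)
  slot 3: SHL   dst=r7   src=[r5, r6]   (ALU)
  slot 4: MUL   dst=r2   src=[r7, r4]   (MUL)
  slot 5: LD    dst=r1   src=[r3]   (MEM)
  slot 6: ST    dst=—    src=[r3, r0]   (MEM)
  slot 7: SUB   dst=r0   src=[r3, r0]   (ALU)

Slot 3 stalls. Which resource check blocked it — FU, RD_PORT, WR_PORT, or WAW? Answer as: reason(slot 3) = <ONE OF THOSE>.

slot 0 (MUL): ISSUE — free A3,Mu1,Ld1,B1 rp6 wp3
slot 1 (ALU): ISSUE — free A2,Mu1,Ld1,B1 rp4 wp2
slot 2 (MUL): ISSUE — free A2,Mu0,Ld1,B1 rp2 wp1
slot 3 (ALU): stall WAW — free A2,Mu0,Ld1,B1 rp2 wp1
slot 4 (MUL): stall FU — free A2,Mu0,Ld1,B1 rp2 wp1
slot 5 (MEM): stall WAW — free A2,Mu0,Ld1,B1 rp2 wp1
slot 6 (MEM): ISSUE — free A2,Mu0,Ld0,B1 rp0 wp1
slot 7 (ALU): stall RD_PORT — free A2,Mu0,Ld0,B1 rp0 wp1

reason(slot 3) = WAW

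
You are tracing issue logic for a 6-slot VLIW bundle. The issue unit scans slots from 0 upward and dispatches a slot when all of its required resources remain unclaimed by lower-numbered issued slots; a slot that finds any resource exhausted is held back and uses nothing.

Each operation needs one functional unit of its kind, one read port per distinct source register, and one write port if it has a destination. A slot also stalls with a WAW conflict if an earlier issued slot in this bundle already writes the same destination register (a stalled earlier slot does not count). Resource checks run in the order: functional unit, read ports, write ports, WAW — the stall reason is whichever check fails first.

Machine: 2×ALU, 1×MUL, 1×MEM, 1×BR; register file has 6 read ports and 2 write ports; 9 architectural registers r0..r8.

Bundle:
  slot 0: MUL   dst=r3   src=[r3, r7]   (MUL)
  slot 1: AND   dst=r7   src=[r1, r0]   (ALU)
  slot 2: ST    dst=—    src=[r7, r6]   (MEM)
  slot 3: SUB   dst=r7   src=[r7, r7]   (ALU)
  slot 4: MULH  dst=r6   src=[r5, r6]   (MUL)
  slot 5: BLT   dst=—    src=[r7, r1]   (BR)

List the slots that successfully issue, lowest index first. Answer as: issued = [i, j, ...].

slot 0 (MUL): ISSUE — free A2,Mu0,Ld1,B1 rp4 wp1
slot 1 (ALU): ISSUE — free A1,Mu0,Ld1,B1 rp2 wp0
slot 2 (MEM): ISSUE — free A1,Mu0,Ld0,B1 rp0 wp0
slot 3 (ALU): stall RD_PORT — free A1,Mu0,Ld0,B1 rp0 wp0
slot 4 (MUL): stall FU — free A1,Mu0,Ld0,B1 rp0 wp0
slot 5 (BR): stall RD_PORT — free A1,Mu0,Ld0,B1 rp0 wp0

issued = [0, 1, 2]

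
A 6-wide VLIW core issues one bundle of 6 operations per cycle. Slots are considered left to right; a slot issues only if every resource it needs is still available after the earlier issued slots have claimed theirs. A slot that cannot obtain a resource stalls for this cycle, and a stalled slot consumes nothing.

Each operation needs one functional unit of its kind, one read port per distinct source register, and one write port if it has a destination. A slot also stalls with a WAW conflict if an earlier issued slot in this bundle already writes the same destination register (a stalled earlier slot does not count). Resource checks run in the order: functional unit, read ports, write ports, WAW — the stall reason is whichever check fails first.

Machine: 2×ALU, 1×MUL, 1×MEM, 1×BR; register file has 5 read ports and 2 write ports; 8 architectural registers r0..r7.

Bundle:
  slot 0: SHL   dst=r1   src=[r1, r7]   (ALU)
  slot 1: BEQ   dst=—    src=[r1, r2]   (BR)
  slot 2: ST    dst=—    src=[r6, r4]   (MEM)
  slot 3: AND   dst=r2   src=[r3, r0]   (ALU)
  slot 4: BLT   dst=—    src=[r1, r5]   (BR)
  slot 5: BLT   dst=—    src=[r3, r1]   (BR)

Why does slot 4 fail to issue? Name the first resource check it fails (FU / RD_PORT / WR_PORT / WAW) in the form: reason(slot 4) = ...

[0] ALU needs rd=2 wr=1: ok; after: ALU=1 MUL=1 MEM=1 BR=1, R=3, W=1
[1] BR needs rd=2 wr=0: ok; after: ALU=1 MUL=1 MEM=1 BR=0, R=1, W=1
[2] MEM needs rd=2 wr=0: RD_PORT; after: ALU=1 MUL=1 MEM=1 BR=0, R=1, W=1
[3] ALU needs rd=2 wr=1: RD_PORT; after: ALU=1 MUL=1 MEM=1 BR=0, R=1, W=1
[4] BR needs rd=2 wr=0: FU; after: ALU=1 MUL=1 MEM=1 BR=0, R=1, W=1
[5] BR needs rd=2 wr=0: FU; after: ALU=1 MUL=1 MEM=1 BR=0, R=1, W=1

reason(slot 4) = FU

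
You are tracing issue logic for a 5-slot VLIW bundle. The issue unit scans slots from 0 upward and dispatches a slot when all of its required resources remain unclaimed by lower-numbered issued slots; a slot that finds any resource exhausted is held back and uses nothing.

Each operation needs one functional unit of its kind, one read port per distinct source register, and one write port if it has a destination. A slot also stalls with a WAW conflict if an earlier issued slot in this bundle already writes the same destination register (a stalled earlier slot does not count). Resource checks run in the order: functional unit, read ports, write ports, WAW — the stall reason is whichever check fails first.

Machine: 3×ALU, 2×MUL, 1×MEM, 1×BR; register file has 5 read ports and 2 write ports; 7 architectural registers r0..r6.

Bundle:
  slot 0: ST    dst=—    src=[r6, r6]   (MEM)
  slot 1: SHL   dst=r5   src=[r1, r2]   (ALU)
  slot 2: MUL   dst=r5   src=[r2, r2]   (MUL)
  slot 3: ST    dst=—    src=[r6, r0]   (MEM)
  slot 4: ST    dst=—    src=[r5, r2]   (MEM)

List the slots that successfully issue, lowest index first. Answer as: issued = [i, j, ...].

issued = [0, 1]

slot 0 (MEM): ISSUE — free A3,Mu2,Ld0,B1 rp4 wp2
slot 1 (ALU): ISSUE — free A2,Mu2,Ld0,B1 rp2 wp1
slot 2 (MUL): stall WAW — free A2,Mu2,Ld0,B1 rp2 wp1
slot 3 (MEM): stall FU — free A2,Mu2,Ld0,B1 rp2 wp1
slot 4 (MEM): stall FU — free A2,Mu2,Ld0,B1 rp2 wp1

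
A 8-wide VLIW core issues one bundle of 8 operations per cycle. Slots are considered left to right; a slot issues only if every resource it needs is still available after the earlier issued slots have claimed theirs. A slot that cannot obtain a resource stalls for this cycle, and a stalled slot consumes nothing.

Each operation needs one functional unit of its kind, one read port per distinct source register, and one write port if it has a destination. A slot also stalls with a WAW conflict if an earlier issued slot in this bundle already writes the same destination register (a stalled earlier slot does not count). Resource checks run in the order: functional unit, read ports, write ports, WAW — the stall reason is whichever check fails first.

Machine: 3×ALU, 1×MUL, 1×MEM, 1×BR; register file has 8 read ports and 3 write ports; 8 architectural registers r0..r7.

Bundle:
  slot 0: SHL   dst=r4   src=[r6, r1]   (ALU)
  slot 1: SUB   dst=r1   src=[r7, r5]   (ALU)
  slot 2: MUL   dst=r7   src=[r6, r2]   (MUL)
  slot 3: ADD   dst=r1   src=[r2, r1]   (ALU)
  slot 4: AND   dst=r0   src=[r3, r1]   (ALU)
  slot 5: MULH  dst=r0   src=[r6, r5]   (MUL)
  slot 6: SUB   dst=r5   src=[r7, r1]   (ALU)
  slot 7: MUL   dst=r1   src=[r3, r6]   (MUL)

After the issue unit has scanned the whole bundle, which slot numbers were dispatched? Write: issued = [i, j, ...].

issued = [0, 1, 2]

(0) want 1×ALU +2rd +1wr — yes → AL2|MU1|ME1|BR1|rd6|wr2
(1) want 1×ALU +2rd +1wr — yes → AL1|MU1|ME1|BR1|rd4|wr1
(2) want 1×MUL +2rd +1wr — yes → AL1|MU0|ME1|BR1|rd2|wr0
(3) want 1×ALU +2rd +1wr — WR_PORT → AL1|MU0|ME1|BR1|rd2|wr0
(4) want 1×ALU +2rd +1wr — WR_PORT → AL1|MU0|ME1|BR1|rd2|wr0
(5) want 1×MUL +2rd +1wr — FU → AL1|MU0|ME1|BR1|rd2|wr0
(6) want 1×ALU +2rd +1wr — WR_PORT → AL1|MU0|ME1|BR1|rd2|wr0
(7) want 1×MUL +2rd +1wr — FU → AL1|MU0|ME1|BR1|rd2|wr0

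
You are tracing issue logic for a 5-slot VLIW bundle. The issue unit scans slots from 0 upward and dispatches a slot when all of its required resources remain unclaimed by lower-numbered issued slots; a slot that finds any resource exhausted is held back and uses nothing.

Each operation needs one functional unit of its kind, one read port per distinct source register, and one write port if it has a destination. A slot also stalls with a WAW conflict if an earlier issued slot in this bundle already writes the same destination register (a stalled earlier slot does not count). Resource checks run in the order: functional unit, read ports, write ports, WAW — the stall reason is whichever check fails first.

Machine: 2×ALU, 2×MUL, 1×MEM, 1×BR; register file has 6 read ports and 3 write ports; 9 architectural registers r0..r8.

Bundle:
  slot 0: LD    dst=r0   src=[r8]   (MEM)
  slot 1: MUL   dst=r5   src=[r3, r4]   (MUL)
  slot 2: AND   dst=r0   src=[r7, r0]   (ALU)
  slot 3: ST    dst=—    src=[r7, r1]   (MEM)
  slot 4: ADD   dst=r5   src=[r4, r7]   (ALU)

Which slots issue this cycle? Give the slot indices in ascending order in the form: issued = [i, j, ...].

(0) want 1×MEM +1rd +1wr — yes → AL2|MU2|ME0|BR1|rd5|wr2
(1) want 1×MUL +2rd +1wr — yes → AL2|MU1|ME0|BR1|rd3|wr1
(2) want 1×ALU +2rd +1wr — WAW → AL2|MU1|ME0|BR1|rd3|wr1
(3) want 1×MEM +2rd +0wr — FU → AL2|MU1|ME0|BR1|rd3|wr1
(4) want 1×ALU +2rd +1wr — WAW → AL2|MU1|ME0|BR1|rd3|wr1

issued = [0, 1]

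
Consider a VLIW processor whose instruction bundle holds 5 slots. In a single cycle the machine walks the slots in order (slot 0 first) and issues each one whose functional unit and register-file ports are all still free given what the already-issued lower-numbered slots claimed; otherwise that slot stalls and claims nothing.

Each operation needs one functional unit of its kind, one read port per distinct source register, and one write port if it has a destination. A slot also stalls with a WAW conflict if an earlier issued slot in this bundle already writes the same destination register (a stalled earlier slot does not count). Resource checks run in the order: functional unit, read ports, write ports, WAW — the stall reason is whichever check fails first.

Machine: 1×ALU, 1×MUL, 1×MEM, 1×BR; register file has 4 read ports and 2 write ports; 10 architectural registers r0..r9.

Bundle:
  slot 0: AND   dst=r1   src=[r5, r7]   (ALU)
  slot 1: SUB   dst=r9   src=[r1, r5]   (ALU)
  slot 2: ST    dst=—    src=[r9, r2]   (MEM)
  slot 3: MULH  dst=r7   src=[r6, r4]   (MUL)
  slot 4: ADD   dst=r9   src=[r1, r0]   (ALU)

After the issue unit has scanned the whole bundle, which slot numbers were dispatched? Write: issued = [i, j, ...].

issued = [0, 2]

(0) want 1×ALU +2rd +1wr — yes → AL0|MU1|ME1|BR1|rd2|wr1
(1) want 1×ALU +2rd +1wr — FU → AL0|MU1|ME1|BR1|rd2|wr1
(2) want 1×MEM +2rd +0wr — yes → AL0|MU1|ME0|BR1|rd0|wr1
(3) want 1×MUL +2rd +1wr — RD_PORT → AL0|MU1|ME0|BR1|rd0|wr1
(4) want 1×ALU +2rd +1wr — FU → AL0|MU1|ME0|BR1|rd0|wr1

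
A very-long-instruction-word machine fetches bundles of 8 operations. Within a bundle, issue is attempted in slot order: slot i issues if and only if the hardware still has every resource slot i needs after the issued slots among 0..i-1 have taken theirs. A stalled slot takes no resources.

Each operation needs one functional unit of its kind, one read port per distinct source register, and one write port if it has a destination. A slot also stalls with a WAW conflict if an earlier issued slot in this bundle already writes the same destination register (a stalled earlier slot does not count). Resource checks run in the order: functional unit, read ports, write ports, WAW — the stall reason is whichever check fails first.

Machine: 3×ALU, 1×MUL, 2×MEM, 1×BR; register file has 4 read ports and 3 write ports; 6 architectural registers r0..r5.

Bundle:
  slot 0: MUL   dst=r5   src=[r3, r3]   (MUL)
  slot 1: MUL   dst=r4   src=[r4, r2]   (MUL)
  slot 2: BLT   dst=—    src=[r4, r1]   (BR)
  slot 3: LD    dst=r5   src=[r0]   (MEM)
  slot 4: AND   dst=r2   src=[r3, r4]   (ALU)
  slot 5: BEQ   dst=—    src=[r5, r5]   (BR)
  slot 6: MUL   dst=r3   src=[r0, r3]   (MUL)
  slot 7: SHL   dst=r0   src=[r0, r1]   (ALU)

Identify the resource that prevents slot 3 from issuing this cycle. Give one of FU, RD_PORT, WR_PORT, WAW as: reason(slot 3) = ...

reason(slot 3) = WAW

#0 MUL src=r3,r3 dispatched  <A:3 Mu:0 Ld:2 B:1 rd:3 wr:2>
#1 MUL src=r4,r2 held:FU  <A:3 Mu:0 Ld:2 B:1 rd:3 wr:2>
#2 BR src=r4,r1 dispatched  <A:3 Mu:0 Ld:2 B:0 rd:1 wr:2>
#3 MEM src=r0 held:WAW  <A:3 Mu:0 Ld:2 B:0 rd:1 wr:2>
#4 ALU src=r3,r4 held:RD_PORT  <A:3 Mu:0 Ld:2 B:0 rd:1 wr:2>
#5 BR src=r5,r5 held:FU  <A:3 Mu:0 Ld:2 B:0 rd:1 wr:2>
#6 MUL src=r0,r3 held:FU  <A:3 Mu:0 Ld:2 B:0 rd:1 wr:2>
#7 ALU src=r0,r1 held:RD_PORT  <A:3 Mu:0 Ld:2 B:0 rd:1 wr:2>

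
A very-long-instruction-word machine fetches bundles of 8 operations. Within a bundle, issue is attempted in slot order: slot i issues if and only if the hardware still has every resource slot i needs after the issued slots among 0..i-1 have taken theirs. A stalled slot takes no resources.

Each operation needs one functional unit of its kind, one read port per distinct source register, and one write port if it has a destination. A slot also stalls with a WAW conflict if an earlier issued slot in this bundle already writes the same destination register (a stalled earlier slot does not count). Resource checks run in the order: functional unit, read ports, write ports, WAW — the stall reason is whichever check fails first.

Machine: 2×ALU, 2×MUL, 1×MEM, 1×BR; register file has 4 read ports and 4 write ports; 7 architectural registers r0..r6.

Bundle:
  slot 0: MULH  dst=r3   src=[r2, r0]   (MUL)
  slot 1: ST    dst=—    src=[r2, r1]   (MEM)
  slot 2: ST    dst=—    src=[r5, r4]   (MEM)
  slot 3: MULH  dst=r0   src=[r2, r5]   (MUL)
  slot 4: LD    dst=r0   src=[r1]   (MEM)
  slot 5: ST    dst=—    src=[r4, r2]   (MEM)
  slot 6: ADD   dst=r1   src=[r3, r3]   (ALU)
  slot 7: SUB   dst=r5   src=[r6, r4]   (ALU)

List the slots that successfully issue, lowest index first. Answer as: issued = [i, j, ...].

[0] MUL needs rd=2 wr=1: ok; after: ALU=2 MUL=1 MEM=1 BR=1, R=2, W=3
[1] MEM needs rd=2 wr=0: ok; after: ALU=2 MUL=1 MEM=0 BR=1, R=0, W=3
[2] MEM needs rd=2 wr=0: FU; after: ALU=2 MUL=1 MEM=0 BR=1, R=0, W=3
[3] MUL needs rd=2 wr=1: RD_PORT; after: ALU=2 MUL=1 MEM=0 BR=1, R=0, W=3
[4] MEM needs rd=1 wr=1: FU; after: ALU=2 MUL=1 MEM=0 BR=1, R=0, W=3
[5] MEM needs rd=2 wr=0: FU; after: ALU=2 MUL=1 MEM=0 BR=1, R=0, W=3
[6] ALU needs rd=1 wr=1: RD_PORT; after: ALU=2 MUL=1 MEM=0 BR=1, R=0, W=3
[7] ALU needs rd=2 wr=1: RD_PORT; after: ALU=2 MUL=1 MEM=0 BR=1, R=0, W=3

issued = [0, 1]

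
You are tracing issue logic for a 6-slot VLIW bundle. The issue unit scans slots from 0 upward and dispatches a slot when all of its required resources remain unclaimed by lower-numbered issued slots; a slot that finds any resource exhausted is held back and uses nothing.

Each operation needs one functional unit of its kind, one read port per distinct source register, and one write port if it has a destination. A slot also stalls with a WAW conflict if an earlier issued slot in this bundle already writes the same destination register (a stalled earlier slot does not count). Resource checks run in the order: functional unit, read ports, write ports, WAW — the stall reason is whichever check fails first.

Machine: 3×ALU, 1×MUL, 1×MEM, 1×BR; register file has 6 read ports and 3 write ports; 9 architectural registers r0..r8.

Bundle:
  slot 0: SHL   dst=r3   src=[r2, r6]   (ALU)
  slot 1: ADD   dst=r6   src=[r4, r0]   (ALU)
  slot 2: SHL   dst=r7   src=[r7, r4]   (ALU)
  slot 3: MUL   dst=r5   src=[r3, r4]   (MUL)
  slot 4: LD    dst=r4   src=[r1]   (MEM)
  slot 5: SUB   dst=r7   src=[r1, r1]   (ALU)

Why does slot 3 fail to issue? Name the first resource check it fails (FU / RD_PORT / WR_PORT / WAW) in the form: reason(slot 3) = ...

#0 ALU src=r2,r6 dispatched  <A:2 Mu:1 Ld:1 B:1 rd:4 wr:2>
#1 ALU src=r4,r0 dispatched  <A:1 Mu:1 Ld:1 B:1 rd:2 wr:1>
#2 ALU src=r7,r4 dispatched  <A:0 Mu:1 Ld:1 B:1 rd:0 wr:0>
#3 MUL src=r3,r4 held:RD_PORT  <A:0 Mu:1 Ld:1 B:1 rd:0 wr:0>
#4 MEM src=r1 held:RD_PORT  <A:0 Mu:1 Ld:1 B:1 rd:0 wr:0>
#5 ALU src=r1,r1 held:FU  <A:0 Mu:1 Ld:1 B:1 rd:0 wr:0>

reason(slot 3) = RD_PORT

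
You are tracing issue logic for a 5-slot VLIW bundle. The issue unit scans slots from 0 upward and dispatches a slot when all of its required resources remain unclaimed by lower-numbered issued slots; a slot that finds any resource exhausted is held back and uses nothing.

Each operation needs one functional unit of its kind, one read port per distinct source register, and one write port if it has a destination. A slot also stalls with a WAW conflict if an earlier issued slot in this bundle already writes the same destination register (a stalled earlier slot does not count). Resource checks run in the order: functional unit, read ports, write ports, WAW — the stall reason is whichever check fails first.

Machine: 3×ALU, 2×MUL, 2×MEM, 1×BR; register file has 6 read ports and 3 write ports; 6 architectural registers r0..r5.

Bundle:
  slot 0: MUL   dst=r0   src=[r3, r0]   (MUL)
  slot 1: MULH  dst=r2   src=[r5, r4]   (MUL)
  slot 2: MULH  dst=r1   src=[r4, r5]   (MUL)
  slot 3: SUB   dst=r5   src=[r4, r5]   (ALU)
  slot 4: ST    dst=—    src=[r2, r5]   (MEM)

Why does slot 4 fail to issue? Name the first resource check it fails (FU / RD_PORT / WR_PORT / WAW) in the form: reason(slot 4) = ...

reason(slot 4) = RD_PORT

#0 MUL src=r3,r0 dispatched  <A:3 Mu:1 Ld:2 B:1 rd:4 wr:2>
#1 MUL src=r5,r4 dispatched  <A:3 Mu:0 Ld:2 B:1 rd:2 wr:1>
#2 MUL src=r4,r5 held:FU  <A:3 Mu:0 Ld:2 B:1 rd:2 wr:1>
#3 ALU src=r4,r5 dispatched  <A:2 Mu:0 Ld:2 B:1 rd:0 wr:0>
#4 MEM src=r2,r5 held:RD_PORT  <A:2 Mu:0 Ld:2 B:1 rd:0 wr:0>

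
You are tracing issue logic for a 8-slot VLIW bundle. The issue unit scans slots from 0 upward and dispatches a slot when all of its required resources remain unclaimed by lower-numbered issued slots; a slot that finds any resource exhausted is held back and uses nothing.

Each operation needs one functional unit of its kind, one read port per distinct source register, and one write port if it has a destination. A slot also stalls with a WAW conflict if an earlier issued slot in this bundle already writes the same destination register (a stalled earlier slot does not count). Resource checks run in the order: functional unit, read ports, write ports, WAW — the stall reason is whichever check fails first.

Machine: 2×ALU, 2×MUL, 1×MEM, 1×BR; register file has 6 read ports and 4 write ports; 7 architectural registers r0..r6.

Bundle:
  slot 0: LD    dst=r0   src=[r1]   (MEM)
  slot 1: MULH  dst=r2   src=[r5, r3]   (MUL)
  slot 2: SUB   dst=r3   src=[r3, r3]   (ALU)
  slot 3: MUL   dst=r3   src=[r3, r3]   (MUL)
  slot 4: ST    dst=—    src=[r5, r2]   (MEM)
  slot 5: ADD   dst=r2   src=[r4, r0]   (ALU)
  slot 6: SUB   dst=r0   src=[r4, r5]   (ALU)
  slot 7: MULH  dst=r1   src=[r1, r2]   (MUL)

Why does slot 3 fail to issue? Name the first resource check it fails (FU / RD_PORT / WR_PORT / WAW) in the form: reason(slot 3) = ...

(0) want 1×MEM +1rd +1wr — yes → AL2|MU2|ME0|BR1|rd5|wr3
(1) want 1×MUL +2rd +1wr — yes → AL2|MU1|ME0|BR1|rd3|wr2
(2) want 1×ALU +1rd +1wr — yes → AL1|MU1|ME0|BR1|rd2|wr1
(3) want 1×MUL +1rd +1wr — WAW → AL1|MU1|ME0|BR1|rd2|wr1
(4) want 1×MEM +2rd +0wr — FU → AL1|MU1|ME0|BR1|rd2|wr1
(5) want 1×ALU +2rd +1wr — WAW → AL1|MU1|ME0|BR1|rd2|wr1
(6) want 1×ALU +2rd +1wr — WAW → AL1|MU1|ME0|BR1|rd2|wr1
(7) want 1×MUL +2rd +1wr — yes → AL1|MU0|ME0|BR1|rd0|wr0

reason(slot 3) = WAW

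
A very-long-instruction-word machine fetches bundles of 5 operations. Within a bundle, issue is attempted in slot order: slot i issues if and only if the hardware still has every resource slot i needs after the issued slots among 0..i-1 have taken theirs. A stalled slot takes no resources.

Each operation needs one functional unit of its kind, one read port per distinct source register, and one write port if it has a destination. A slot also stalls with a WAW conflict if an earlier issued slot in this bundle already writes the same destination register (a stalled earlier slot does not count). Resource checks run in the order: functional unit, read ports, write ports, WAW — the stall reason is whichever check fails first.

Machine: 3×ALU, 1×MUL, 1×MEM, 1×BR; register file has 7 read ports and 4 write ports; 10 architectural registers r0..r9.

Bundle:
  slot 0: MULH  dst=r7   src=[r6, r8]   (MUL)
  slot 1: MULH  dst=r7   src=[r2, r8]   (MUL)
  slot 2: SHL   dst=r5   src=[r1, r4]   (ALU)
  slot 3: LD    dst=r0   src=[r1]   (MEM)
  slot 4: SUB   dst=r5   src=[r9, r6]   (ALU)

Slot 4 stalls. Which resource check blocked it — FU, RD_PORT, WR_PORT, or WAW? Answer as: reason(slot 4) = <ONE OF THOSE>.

reason(slot 4) = WAW

slot 0 (MUL): ISSUE — free A3,Mu0,Ld1,B1 rp5 wp3
slot 1 (MUL): stall FU — free A3,Mu0,Ld1,B1 rp5 wp3
slot 2 (ALU): ISSUE — free A2,Mu0,Ld1,B1 rp3 wp2
slot 3 (MEM): ISSUE — free A2,Mu0,Ld0,B1 rp2 wp1
slot 4 (ALU): stall WAW — free A2,Mu0,Ld0,B1 rp2 wp1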